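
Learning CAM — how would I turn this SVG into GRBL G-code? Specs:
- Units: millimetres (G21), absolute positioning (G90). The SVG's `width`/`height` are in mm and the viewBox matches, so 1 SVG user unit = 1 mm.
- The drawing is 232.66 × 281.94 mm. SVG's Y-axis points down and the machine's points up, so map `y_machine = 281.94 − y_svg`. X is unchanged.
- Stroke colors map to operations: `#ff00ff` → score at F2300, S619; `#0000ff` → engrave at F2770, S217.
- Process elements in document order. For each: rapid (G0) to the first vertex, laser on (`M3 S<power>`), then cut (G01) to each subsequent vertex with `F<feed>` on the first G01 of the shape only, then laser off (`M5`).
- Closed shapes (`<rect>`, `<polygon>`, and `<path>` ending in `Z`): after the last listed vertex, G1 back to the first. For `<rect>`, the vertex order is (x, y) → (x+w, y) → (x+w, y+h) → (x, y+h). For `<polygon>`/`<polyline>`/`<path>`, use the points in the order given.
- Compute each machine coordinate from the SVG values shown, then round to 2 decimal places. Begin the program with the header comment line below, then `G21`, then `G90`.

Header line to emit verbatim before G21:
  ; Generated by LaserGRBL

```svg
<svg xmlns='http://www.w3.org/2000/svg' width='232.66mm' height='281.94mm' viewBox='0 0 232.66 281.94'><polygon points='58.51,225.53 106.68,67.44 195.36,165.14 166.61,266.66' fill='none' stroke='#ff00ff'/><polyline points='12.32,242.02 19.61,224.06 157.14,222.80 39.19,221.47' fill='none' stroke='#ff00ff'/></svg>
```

; Generated by LaserGRBL
G21
G90
G0 X58.51 Y56.41
M3 S619
G01 X106.68 Y214.50 F2300
G01 X195.36 Y116.80
G01 X166.61 Y15.28
G01 X58.51 Y56.41
M5
G0 X12.32 Y39.92
M3 S619
G01 X19.61 Y57.88 F2300
G01 X157.14 Y59.14
G01 X39.19 Y60.47
M5

Since the viewBox matches the mm dimensions, user units are millimetres directly. The only transform is the Y-flip y_m = 281.94 − y_svg.

Shape 1 is a closed polygon drawn with `<polygon>`. Its stroke #ff00ff means score at S619, F2300. After flipping Y the toolpath is (58.51,56.41) → (106.68,214.50) → (195.36,116.80) → (166.61,15.28) → (58.51,56.41), returning to the start.

Shape 2 is a open polyline drawn with `<polyline>`. Its stroke #ff00ff means score at S619, F2300. After flipping Y the toolpath is (12.32,39.92) → (19.61,57.88) → (157.14,59.14) → (39.19,60.47).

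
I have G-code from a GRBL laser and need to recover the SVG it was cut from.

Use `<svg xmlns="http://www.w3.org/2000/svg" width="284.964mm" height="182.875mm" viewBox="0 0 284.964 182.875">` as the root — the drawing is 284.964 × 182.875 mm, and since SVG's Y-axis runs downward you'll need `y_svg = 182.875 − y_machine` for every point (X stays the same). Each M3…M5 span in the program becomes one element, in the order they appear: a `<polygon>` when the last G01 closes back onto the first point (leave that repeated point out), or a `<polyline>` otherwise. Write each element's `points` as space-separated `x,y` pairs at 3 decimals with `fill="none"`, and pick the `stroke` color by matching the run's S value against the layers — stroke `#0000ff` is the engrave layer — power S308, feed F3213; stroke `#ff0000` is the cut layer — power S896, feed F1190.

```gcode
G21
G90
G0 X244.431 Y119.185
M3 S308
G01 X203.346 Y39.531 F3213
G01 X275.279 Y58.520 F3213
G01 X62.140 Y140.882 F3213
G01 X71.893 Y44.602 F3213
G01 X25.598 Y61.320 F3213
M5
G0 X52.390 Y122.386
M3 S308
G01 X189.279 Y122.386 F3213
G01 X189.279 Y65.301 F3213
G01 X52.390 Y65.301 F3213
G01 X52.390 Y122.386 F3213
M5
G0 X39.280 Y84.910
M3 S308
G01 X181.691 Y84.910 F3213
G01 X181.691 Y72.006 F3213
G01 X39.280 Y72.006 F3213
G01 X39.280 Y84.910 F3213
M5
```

<svg xmlns="http://www.w3.org/2000/svg" width="284.964mm" height="182.875mm" viewBox="0 0 284.964 182.875">
  <polyline points="244.431,63.690 203.346,143.344 275.279,124.355 62.140,41.993 71.893,138.273 25.598,121.555" fill="none" stroke="#0000ff"/>
  <polygon points="52.390,60.489 189.279,60.489 189.279,117.574 52.390,117.574" fill="none" stroke="#0000ff"/>
  <polygon points="39.280,97.965 181.691,97.965 181.691,110.869 39.280,110.869" fill="none" stroke="#0000ff"/>
</svg>

y_svg = 182.875 − y_m. Every run uses S308, so all elements get stroke `#0000ff` (engrave).

[1] open run; points: 244.431,63.690 203.346,143.344 275.279,124.355 62.140,41.993 71.893,138.273 25.598,121.555

[2] closed run; points: 52.390,60.489 189.279,60.489 189.279,117.574 52.390,117.574

[3] closed run; points: 39.280,97.965 181.691,97.965 181.691,110.869 39.280,110.869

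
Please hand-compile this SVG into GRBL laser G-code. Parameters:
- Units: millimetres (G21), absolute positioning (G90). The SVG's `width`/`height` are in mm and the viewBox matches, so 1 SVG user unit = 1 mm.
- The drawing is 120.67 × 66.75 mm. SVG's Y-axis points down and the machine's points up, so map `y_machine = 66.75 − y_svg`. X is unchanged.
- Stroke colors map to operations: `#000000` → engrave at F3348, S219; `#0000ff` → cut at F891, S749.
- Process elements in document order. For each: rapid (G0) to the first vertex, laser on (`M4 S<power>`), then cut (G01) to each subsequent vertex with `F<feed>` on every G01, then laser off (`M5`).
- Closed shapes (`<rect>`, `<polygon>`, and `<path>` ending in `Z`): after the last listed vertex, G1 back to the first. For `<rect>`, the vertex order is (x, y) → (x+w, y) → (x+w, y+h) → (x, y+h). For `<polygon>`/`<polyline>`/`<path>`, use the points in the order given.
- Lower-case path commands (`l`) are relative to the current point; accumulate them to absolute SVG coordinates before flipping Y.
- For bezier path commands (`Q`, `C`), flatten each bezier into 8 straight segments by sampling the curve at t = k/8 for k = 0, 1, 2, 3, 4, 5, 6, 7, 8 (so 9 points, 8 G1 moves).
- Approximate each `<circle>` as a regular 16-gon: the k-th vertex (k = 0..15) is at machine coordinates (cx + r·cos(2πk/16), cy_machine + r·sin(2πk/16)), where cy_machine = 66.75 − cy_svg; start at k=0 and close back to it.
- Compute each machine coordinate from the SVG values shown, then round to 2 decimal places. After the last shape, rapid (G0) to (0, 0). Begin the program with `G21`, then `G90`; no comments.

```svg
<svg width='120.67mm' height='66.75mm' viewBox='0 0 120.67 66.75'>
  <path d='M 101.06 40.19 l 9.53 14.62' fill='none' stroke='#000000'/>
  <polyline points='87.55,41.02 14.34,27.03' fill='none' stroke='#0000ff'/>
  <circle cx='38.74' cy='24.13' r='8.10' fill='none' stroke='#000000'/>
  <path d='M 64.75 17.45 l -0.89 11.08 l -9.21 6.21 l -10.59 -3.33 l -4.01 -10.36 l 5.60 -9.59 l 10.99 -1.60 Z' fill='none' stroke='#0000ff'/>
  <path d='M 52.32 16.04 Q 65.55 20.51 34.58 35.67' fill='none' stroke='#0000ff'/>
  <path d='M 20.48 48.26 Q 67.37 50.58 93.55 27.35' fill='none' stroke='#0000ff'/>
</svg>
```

Since the viewBox matches the mm dimensions, user units are millimetres directly. The only transform is the Y-flip y_m = 66.75 − y_svg.

Shape 1 is a line segment drawn with `<path>`. Its stroke #000000 means engrave at S219, F3348. After flipping Y the toolpath is (101.06,26.56) → (110.59,11.94).

Shape 2 is a line segment drawn with `<polyline>`. Its stroke #0000ff means cut at S749, F891. After flipping Y the toolpath is (87.55,25.73) → (14.34,39.72).

Shape 3 is a circle drawn with `<circle>`. Its stroke #000000 means engrave at S219, F3348. After flipping Y the toolpath is (46.84,42.62) → (46.22,45.72) → (44.47,48.35) → (41.84,50.10) → (38.74,50.72) → (35.64,50.10) → (33.01,48.35) → (31.26,45.72) → (30.64,42.62) → (31.26,39.52) → (33.01,36.89) → (35.64,35.14) → (38.74,34.52) → (41.84,35.14) → (44.47,36.89) → (46.22,39.52) → (46.84,42.62), returning to the start.

Shape 4 is a regular polygon drawn with `<path>`. Its stroke #0000ff means cut at S749, F891. After flipping Y the toolpath is (64.75,49.30) → (63.86,38.22) → (54.65,32.01) → (44.06,35.34) → (40.05,45.70) → (45.65,55.29) → (56.64,56.89) → (64.75,49.30), returning to the start.

Shape 5 is a quadratic bezier drawn with `<path>`. Its stroke #0000ff means cut at S749, F891. After flipping Y the toolpath is (52.32,50.71) → (54.94,49.43) → (56.17,47.81) → (56.03,45.85) → (54.50,43.57) → (51.59,40.95) → (47.30,37.99) → (41.63,34.70) → (34.58,31.08).

Shape 6 is a quadratic bezier drawn with `<path>`. Its stroke #0000ff means cut at S749, F891. After flipping Y the toolpath is (20.48,18.49) → (31.88,18.31) → (42.63,18.93) → (52.74,20.34) → (62.19,22.56) → (71.00,25.57) → (79.17,29.38) → (86.68,33.99) → (93.55,39.40).

G21
G90
G0 X101.06 Y26.56
M4 S219
G01 X110.59 Y11.94 F3348
M5
G0 X87.55 Y25.73
M4 S749
G01 X14.34 Y39.72 F891
M5
G0 X46.84 Y42.62
M4 S219
G01 X46.22 Y45.72 F3348
G01 X44.47 Y48.35 F3348
G01 X41.84 Y50.10 F3348
G01 X38.74 Y50.72 F3348
G01 X35.64 Y50.10 F3348
G01 X33.01 Y48.35 F3348
G01 X31.26 Y45.72 F3348
G01 X30.64 Y42.62 F3348
G01 X31.26 Y39.52 F3348
G01 X33.01 Y36.89 F3348
G01 X35.64 Y35.14 F3348
G01 X38.74 Y34.52 F3348
G01 X41.84 Y35.14 F3348
G01 X44.47 Y36.89 F3348
G01 X46.22 Y39.52 F3348
G01 X46.84 Y42.62 F3348
M5
G0 X64.75 Y49.30
M4 S749
G01 X63.86 Y38.22 F891
G01 X54.65 Y32.01 F891
G01 X44.06 Y35.34 F891
G01 X40.05 Y45.70 F891
G01 X45.65 Y55.29 F891
G01 X56.64 Y56.89 F891
G01 X64.75 Y49.30 F891
M5
G0 X52.32 Y50.71
M4 S749
G01 X54.94 Y49.43 F891
G01 X56.17 Y47.81 F891
G01 X56.03 Y45.85 F891
G01 X54.50 Y43.57 F891
G01 X51.59 Y40.95 F891
G01 X47.30 Y37.99 F891
G01 X41.63 Y34.70 F891
G01 X34.58 Y31.08 F891
M5
G0 X20.48 Y18.49
M4 S749
G01 X31.88 Y18.31 F891
G01 X42.63 Y18.93 F891
G01 X52.74 Y20.34 F891
G01 X62.19 Y22.56 F891
G01 X71.00 Y25.57 F891
G01 X79.17 Y29.38 F891
G01 X86.68 Y33.99 F891
G01 X93.55 Y39.40 F891
M5
G0 X0.00 Y0.00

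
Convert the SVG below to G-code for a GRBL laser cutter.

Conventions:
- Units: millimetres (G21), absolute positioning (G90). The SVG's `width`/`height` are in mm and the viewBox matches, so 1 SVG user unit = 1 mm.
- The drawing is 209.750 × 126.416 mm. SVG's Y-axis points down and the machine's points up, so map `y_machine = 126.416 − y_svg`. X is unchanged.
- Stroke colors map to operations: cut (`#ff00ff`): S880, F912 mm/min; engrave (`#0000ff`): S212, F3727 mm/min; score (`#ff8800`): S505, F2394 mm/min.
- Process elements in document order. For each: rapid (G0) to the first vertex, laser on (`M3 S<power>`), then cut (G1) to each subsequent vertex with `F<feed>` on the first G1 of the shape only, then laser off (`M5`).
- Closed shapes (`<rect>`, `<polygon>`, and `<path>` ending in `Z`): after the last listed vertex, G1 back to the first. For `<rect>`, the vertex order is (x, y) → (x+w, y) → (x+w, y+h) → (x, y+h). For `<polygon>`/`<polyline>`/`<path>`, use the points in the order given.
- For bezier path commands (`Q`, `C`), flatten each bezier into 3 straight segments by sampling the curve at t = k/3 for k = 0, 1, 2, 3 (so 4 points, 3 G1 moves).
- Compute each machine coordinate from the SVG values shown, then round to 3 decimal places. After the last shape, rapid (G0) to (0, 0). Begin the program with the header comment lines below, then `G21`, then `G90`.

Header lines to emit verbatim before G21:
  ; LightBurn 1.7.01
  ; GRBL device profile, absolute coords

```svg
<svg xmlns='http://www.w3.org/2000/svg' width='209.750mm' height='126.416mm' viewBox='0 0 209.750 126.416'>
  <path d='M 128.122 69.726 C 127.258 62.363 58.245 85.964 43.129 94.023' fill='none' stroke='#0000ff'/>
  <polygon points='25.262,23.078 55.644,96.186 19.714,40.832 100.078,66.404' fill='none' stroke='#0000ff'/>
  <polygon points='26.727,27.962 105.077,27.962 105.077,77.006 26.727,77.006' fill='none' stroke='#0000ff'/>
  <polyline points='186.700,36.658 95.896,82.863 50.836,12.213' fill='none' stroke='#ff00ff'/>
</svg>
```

; LightBurn 1.7.01
; GRBL device profile, absolute coords
G21
G90
G0 X128.122 Y56.690
M3 S212
G1 X109.062 Y55.454 F3727
G1 X71.690 Y43.910
G1 X43.129 Y32.393
M5
G0 X25.262 Y103.338
M3 S212
G1 X55.644 Y30.230 F3727
G1 X19.714 Y85.584
G1 X100.078 Y60.012
G1 X25.262 Y103.338
M5
G0 X26.727 Y98.454
M3 S212
G1 X105.077 Y98.454 F3727
G1 X105.077 Y49.410
G1 X26.727 Y49.410
G1 X26.727 Y98.454
M5
G0 X186.700 Y89.758
M3 S880
G1 X95.896 Y43.553 F912
G1 X50.836 Y114.203
M5
G0 X0.000 Y0.000

1 u = 1 mm; y_m = 126.416 − y.

[1] `<path>` cubic bezier, #0000ff→engrave S212 F3727: (128.122,56.690) → (109.062,55.454) → (71.690,43.910) → (43.129,32.393)

[2] `<polygon>` closed polygon, #0000ff→engrave S212 F3727: (25.262,103.338) → (55.644,30.230) → (19.714,85.584) → (100.078,60.012) → (25.262,103.338) (closed)

[3] `<polygon>` rectangle, #0000ff→engrave S212 F3727: (26.727,98.454) → (105.077,98.454) → (105.077,49.410) → (26.727,49.410) → (26.727,98.454) (closed)

[4] `<polyline>` open polyline, #ff00ff→cut S880 F912: (186.700,89.758) → (95.896,43.553) → (50.836,114.203)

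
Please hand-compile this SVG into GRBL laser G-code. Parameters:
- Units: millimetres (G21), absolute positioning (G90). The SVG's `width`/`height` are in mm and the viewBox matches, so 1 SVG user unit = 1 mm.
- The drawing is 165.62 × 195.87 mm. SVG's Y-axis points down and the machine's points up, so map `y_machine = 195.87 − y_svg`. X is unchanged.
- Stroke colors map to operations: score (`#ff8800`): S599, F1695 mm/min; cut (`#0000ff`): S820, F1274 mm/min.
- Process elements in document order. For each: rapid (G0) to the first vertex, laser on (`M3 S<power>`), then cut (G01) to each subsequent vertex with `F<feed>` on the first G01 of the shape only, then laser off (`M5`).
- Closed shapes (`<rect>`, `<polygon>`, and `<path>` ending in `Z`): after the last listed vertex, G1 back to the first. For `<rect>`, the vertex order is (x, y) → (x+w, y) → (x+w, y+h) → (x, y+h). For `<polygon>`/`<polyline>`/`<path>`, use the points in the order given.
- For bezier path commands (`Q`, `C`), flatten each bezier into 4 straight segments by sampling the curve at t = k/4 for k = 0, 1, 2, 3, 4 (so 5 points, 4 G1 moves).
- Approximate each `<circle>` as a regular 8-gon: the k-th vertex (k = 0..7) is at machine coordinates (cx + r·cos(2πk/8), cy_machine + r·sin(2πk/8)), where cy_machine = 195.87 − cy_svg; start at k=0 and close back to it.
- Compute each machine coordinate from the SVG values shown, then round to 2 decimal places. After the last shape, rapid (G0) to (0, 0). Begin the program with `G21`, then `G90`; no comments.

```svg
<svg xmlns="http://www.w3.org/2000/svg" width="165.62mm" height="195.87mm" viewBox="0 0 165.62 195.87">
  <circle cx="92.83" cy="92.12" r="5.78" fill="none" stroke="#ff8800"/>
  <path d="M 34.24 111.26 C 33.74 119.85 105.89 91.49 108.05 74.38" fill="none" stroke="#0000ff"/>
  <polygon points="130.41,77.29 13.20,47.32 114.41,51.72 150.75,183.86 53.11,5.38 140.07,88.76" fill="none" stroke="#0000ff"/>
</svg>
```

viewBox `0 0 165.62 195.87` with mm width/height → 1 unit = 1 mm. Flip: y_m = 195.87 − y_svg.

**Shape 1** — `<circle>` circle, stroke `#ff8800` → score (S599, F1695). Machine vertices: (98.61,103.75) → (96.92,107.84) → (92.83,109.53) → (88.74,107.84) → (87.05,103.75) → (88.74,99.66) → (92.83,97.97) → (96.92,99.66) → (98.61,103.75). Closed: final G1 returns to the first vertex.

**Shape 2** — `<path>` cubic bezier, stroke `#0000ff` → cut (S820, F1274). Control points (SVG): P0=(34.24,111.26), P1=(33.74,119.85), P2=(105.89,91.49), P3=(108.05,74.38); sampled at t=k/4. Machine vertices: (34.24,84.61) → (45.26,84.34) → (70.15,93.41) → (95.54,107.30) → (108.05,121.49). Open path.

**Shape 3** — `<polygon>` closed polygon, stroke `#0000ff` → cut (S820, F1274). Machine vertices: (130.41,118.58) → (13.20,148.55) → (114.41,144.15) → (150.75,12.01) → (53.11,190.49) → (140.07,107.11) → (130.41,118.58). Closed: final G1 returns to the first vertex.

G21
G90
G0 X98.61 Y103.75
M3 S599
G01 X96.92 Y107.84 F1695
G01 X92.83 Y109.53
G01 X88.74 Y107.84
G01 X87.05 Y103.75
G01 X88.74 Y99.66
G01 X92.83 Y97.97
G01 X96.92 Y99.66
G01 X98.61 Y103.75
M5
G0 X34.24 Y84.61
M3 S820
G01 X45.26 Y84.34 F1274
G01 X70.15 Y93.41
G01 X95.54 Y107.30
G01 X108.05 Y121.49
M5
G0 X130.41 Y118.58
M3 S820
G01 X13.20 Y148.55 F1274
G01 X114.41 Y144.15
G01 X150.75 Y12.01
G01 X53.11 Y190.49
G01 X140.07 Y107.11
G01 X130.41 Y118.58
M5
G0 X0.00 Y0.00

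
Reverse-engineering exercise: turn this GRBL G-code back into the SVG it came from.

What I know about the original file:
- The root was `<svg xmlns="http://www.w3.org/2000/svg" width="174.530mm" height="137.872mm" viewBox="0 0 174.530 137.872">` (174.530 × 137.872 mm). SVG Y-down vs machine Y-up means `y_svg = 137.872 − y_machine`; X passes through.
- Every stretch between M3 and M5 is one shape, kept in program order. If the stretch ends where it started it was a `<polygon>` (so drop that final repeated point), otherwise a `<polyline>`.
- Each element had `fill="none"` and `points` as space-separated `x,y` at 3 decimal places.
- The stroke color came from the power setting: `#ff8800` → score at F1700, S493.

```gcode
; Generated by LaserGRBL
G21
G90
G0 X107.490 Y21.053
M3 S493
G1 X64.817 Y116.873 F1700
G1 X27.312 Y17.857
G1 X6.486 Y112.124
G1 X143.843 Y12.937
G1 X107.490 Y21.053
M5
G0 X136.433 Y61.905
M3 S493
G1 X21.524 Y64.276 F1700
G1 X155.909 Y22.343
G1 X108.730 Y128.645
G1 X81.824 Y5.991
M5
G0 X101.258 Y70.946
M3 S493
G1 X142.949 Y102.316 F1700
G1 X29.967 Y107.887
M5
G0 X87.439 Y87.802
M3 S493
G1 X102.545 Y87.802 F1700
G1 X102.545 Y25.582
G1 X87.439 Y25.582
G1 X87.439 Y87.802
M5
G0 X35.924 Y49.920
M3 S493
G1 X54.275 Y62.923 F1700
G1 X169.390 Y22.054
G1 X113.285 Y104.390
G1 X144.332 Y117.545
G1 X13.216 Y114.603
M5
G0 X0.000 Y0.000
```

<svg xmlns="http://www.w3.org/2000/svg" width="174.530mm" height="137.872mm" viewBox="0 0 174.530 137.872">
  <polygon points="107.490,116.819 64.817,20.999 27.312,120.015 6.486,25.748 143.843,124.935" fill="none" stroke="#ff8800"/>
  <polyline points="136.433,75.967 21.524,73.596 155.909,115.529 108.730,9.227 81.824,131.881" fill="none" stroke="#ff8800"/>
  <polyline points="101.258,66.926 142.949,35.556 29.967,29.985" fill="none" stroke="#ff8800"/>
  <polygon points="87.439,50.070 102.545,50.070 102.545,112.290 87.439,112.290" fill="none" stroke="#ff8800"/>
  <polyline points="35.924,87.952 54.275,74.949 169.390,115.818 113.285,33.482 144.332,20.327 13.216,23.269" fill="none" stroke="#ff8800"/>
</svg>

Each laser-on run becomes one SVG element. Flip Y back into SVG space with y_svg = 137.872 − y_machine. Every run uses S493, so all elements get stroke `#ff8800` (score).

Run 1: The run returns to its start, so emit a `<polygon>` with points (Y-flipped): 107.490,116.819 64.817,20.999 27.312,120.015 6.486,25.748 143.843,124.935.

Run 2: The run is open, so emit a `<polyline>` with points (Y-flipped): 136.433,75.967 21.524,73.596 155.909,115.529 108.730,9.227 81.824,131.881.

Run 3: The run is open, so emit a `<polyline>` with points (Y-flipped): 101.258,66.926 142.949,35.556 29.967,29.985.

Run 4: The run returns to its start, so emit a `<polygon>` with points (Y-flipped): 87.439,50.070 102.545,50.070 102.545,112.290 87.439,112.290.

Run 5: The run is open, so emit a `<polyline>` with points (Y-flipped): 35.924,87.952 54.275,74.949 169.390,115.818 113.285,33.482 144.332,20.327 13.216,23.269.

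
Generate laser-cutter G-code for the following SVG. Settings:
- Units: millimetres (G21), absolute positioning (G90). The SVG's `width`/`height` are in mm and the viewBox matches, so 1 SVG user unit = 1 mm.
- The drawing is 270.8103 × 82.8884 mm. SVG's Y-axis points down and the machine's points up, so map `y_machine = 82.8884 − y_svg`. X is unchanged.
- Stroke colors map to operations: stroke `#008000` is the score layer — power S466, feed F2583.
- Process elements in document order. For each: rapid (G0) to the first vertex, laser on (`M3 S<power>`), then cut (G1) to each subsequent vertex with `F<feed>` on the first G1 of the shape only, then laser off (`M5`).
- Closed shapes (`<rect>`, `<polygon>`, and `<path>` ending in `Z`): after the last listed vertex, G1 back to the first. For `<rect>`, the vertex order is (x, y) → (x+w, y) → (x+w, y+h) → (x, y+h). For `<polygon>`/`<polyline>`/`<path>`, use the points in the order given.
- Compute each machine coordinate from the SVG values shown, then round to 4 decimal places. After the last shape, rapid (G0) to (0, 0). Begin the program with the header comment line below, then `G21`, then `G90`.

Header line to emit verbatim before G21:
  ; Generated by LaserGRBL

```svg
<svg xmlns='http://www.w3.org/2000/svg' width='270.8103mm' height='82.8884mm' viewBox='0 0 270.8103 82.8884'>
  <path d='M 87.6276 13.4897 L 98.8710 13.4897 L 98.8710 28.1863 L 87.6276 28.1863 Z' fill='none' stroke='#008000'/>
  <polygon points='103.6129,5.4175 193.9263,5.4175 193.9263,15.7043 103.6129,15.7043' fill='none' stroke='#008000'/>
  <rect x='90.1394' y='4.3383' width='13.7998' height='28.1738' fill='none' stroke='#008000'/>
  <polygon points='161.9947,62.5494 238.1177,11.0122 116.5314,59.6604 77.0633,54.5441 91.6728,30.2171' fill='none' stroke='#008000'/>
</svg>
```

; Generated by LaserGRBL
G21
G90
G0 X87.6276 Y69.3987
M3 S466
G1 X98.8710 Y69.3987 F2583
G1 X98.8710 Y54.7021
G1 X87.6276 Y54.7021
G1 X87.6276 Y69.3987
M5
G0 X103.6129 Y77.4709
M3 S466
G1 X193.9263 Y77.4709 F2583
G1 X193.9263 Y67.1841
G1 X103.6129 Y67.1841
G1 X103.6129 Y77.4709
M5
G0 X90.1394 Y78.5501
M3 S466
G1 X103.9392 Y78.5501 F2583
G1 X103.9392 Y50.3763
G1 X90.1394 Y50.3763
G1 X90.1394 Y78.5501
M5
G0 X161.9947 Y20.3390
M3 S466
G1 X238.1177 Y71.8762 F2583
G1 X116.5314 Y23.2280
G1 X77.0633 Y28.3443
G1 X91.6728 Y52.6713
G1 X161.9947 Y20.3390
M5
G0 X0.0000 Y0.0000

1 u = 1 mm; y_m = 82.8884 − y.

[1] `<path>` rectangle, #008000→score S466 F2583: (87.6276,69.3987) → (98.8710,69.3987) → (98.8710,54.7021) → (87.6276,54.7021) → (87.6276,69.3987) (closed)

[2] `<polygon>` rectangle, #008000→score S466 F2583: (103.6129,77.4709) → (193.9263,77.4709) → (193.9263,67.1841) → (103.6129,67.1841) → (103.6129,77.4709) (closed)

[3] `<rect>` rectangle, #008000→score S466 F2583: (90.1394,78.5501) → (103.9392,78.5501) → (103.9392,50.3763) → (90.1394,50.3763) → (90.1394,78.5501) (closed)

[4] `<polygon>` closed polygon, #008000→score S466 F2583: (161.9947,20.3390) → (238.1177,71.8762) → (116.5314,23.2280) → (77.0633,28.3443) → (91.6728,52.6713) → (161.9947,20.3390) (closed)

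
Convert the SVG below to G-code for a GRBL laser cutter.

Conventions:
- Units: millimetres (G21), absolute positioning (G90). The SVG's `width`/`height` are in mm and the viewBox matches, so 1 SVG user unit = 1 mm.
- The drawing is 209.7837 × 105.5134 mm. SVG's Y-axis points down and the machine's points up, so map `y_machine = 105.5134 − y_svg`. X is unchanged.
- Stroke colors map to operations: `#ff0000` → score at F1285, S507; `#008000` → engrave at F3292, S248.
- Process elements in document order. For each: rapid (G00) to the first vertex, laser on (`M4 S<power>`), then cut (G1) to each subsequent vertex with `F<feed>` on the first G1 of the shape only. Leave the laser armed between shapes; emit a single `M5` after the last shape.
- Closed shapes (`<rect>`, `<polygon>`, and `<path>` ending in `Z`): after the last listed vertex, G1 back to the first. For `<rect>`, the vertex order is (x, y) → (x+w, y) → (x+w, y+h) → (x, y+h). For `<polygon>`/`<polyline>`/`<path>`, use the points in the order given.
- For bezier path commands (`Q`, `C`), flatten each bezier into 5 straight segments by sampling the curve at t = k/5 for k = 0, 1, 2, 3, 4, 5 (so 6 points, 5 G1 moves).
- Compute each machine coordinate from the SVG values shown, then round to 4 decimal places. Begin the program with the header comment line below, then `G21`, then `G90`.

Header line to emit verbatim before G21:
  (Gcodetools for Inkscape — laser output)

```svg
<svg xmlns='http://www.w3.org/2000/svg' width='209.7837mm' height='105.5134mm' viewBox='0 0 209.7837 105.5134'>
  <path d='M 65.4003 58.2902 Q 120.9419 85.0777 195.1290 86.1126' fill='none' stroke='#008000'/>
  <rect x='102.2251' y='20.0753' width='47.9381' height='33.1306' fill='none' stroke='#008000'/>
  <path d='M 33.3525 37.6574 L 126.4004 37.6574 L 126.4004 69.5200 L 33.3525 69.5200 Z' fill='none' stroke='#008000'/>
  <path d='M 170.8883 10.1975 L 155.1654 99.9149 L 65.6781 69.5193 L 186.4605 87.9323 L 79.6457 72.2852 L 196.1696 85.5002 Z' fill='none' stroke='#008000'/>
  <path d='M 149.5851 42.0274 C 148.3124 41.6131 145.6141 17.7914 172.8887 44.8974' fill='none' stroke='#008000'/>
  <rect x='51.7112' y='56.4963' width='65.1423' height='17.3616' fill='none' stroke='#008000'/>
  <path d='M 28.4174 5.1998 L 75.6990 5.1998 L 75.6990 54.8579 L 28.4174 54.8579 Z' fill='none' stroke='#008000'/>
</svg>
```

(Gcodetools for Inkscape — laser output)
G21
G90
G00 X65.4003 Y47.2232
M4 S248
G1 X88.3628 Y37.5383 F3292
G1 X112.8169 Y29.9136
G1 X138.7626 Y24.3491
G1 X166.2000 Y20.8449
G1 X195.1290 Y19.4008
G00 X102.2251 Y85.4381
M4 S248
G1 X150.1632 Y85.4381 F3292
G1 X150.1632 Y52.3075
G1 X102.2251 Y52.3075
G1 X102.2251 Y85.4381
G00 X33.3525 Y67.8560
M4 S248
G1 X126.4004 Y67.8560 F3292
G1 X126.4004 Y35.9934
G1 X33.3525 Y35.9934
G1 X33.3525 Y67.8560
G00 X170.8883 Y95.3159
M4 S248
G1 X155.1654 Y5.5985 F3292
G1 X65.6781 Y35.9941
G1 X186.4605 Y17.5811
G1 X79.6457 Y33.2282
G1 X196.1696 Y20.0132
G1 X170.8883 Y95.3159
G00 X149.5851 Y63.4860
M4 S248
G1 X148.9016 Y65.9488 F3292
G1 X149.3831 Y70.4613
G1 X152.5367 Y73.4554
G1 X159.8695 Y71.3630
G1 X172.8887 Y60.6160
G00 X51.7112 Y49.0171
M4 S248
G1 X116.8535 Y49.0171 F3292
G1 X116.8535 Y31.6555
G1 X51.7112 Y31.6555
G1 X51.7112 Y49.0171
G00 X28.4174 Y100.3136
M4 S248
G1 X75.6990 Y100.3136 F3292
G1 X75.6990 Y50.6555
G1 X28.4174 Y50.6555
G1 X28.4174 Y100.3136
M5

1 u = 1 mm; y_m = 105.5134 − y.

[1] `<path>` quadratic bezier, #008000→engrave S248 F3292: (65.4003,47.2232) → (88.3628,37.5383) → (112.8169,29.9136) → (138.7626,24.3491) → (166.2000,20.8449) → (195.1290,19.4008)

[2] `<rect>` rectangle, #008000→engrave S248 F3292: (102.2251,85.4381) → (150.1632,85.4381) → (150.1632,52.3075) → (102.2251,52.3075) → (102.2251,85.4381) (closed)

[3] `<path>` rectangle, #008000→engrave S248 F3292: (33.3525,67.8560) → (126.4004,67.8560) → (126.4004,35.9934) → (33.3525,35.9934) → (33.3525,67.8560) (closed)

[4] `<path>` closed polygon, #008000→engrave S248 F3292: (170.8883,95.3159) → (155.1654,5.5985) → (65.6781,35.9941) → (186.4605,17.5811) → (79.6457,33.2282) → (196.1696,20.0132) → (170.8883,95.3159) (closed)

[5] `<path>` cubic bezier, #008000→engrave S248 F3292: (149.5851,63.4860) → (148.9016,65.9488) → (149.3831,70.4613) → (152.5367,73.4554) → (159.8695,71.3630) → (172.8887,60.6160)

[6] `<rect>` rectangle, #008000→engrave S248 F3292: (51.7112,49.0171) → (116.8535,49.0171) → (116.8535,31.6555) → (51.7112,31.6555) → (51.7112,49.0171) (closed)

[7] `<path>` rectangle, #008000→engrave S248 F3292: (28.4174,100.3136) → (75.6990,100.3136) → (75.6990,50.6555) → (28.4174,50.6555) → (28.4174,100.3136) (closed)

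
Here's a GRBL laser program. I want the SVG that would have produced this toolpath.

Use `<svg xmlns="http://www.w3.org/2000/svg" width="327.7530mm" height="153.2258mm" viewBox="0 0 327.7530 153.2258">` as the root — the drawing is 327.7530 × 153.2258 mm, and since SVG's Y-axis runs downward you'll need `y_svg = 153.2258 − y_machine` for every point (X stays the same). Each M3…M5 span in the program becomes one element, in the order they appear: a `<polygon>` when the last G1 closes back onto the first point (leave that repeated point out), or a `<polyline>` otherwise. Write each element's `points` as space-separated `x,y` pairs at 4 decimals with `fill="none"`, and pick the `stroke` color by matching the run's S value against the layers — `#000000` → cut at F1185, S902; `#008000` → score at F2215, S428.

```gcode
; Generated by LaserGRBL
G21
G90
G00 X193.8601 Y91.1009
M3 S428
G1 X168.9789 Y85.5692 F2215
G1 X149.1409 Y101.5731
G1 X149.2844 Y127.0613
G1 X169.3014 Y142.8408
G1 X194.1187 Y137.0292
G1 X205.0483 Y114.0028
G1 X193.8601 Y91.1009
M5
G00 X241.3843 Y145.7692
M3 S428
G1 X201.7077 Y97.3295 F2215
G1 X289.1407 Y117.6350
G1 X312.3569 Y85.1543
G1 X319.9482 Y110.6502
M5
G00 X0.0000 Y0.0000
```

<svg xmlns="http://www.w3.org/2000/svg" width="327.7530mm" height="153.2258mm" viewBox="0 0 327.7530 153.2258">
  <polygon points="193.8601,62.1249 168.9789,67.6566 149.1409,51.6527 149.2844,26.1645 169.3014,10.3850 194.1187,16.1966 205.0483,39.2230" fill="none" stroke="#008000"/>
  <polyline points="241.3843,7.4566 201.7077,55.8963 289.1407,35.5908 312.3569,68.0715 319.9482,42.5756" fill="none" stroke="#008000"/>
</svg>

Each laser-on run becomes one SVG element. Flip Y back into SVG space with y_svg = 153.2258 − y_machine. Every run uses S428, so all elements get stroke `#008000` (score).

Run 1: The run returns to its start, so emit a `<polygon>` with points (Y-flipped): 193.8601,62.1249 168.9789,67.6566 149.1409,51.6527 149.2844,26.1645 169.3014,10.3850 194.1187,16.1966 205.0483,39.2230.

Run 2: The run is open, so emit a `<polyline>` with points (Y-flipped): 241.3843,7.4566 201.7077,55.8963 289.1407,35.5908 312.3569,68.0715 319.9482,42.5756.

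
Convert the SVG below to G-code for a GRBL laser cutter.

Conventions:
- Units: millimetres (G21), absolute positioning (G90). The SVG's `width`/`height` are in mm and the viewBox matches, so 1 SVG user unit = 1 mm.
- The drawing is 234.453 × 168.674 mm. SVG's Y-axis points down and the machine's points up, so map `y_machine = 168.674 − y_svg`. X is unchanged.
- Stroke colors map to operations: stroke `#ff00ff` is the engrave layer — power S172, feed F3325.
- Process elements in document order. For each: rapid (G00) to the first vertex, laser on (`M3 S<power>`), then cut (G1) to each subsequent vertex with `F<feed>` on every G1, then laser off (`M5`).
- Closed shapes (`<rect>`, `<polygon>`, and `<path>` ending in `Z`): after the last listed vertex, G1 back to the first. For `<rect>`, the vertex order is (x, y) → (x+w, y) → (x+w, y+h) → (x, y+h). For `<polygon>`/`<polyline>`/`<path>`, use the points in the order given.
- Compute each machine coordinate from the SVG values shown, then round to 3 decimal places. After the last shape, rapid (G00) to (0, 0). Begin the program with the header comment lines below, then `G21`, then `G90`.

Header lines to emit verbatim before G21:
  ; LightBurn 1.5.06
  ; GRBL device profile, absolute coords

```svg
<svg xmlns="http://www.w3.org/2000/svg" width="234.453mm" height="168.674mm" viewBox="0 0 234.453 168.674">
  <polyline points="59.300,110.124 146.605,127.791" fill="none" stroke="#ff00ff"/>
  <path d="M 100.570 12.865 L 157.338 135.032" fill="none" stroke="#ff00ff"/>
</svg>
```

; LightBurn 1.5.06
; GRBL device profile, absolute coords
G21
G90
G00 X59.300 Y58.550
M3 S172
G1 X146.605 Y40.883 F3325
M5
G00 X100.570 Y155.809
M3 S172
G1 X157.338 Y33.642 F3325
M5
G00 X0.000 Y0.000

1 u = 1 mm; y_m = 168.674 − y.

[1] `<polyline>` line segment, #ff00ff→engrave S172 F3325: (59.300,58.550) → (146.605,40.883)

[2] `<path>` line segment, #ff00ff→engrave S172 F3325: (100.570,155.809) → (157.338,33.642)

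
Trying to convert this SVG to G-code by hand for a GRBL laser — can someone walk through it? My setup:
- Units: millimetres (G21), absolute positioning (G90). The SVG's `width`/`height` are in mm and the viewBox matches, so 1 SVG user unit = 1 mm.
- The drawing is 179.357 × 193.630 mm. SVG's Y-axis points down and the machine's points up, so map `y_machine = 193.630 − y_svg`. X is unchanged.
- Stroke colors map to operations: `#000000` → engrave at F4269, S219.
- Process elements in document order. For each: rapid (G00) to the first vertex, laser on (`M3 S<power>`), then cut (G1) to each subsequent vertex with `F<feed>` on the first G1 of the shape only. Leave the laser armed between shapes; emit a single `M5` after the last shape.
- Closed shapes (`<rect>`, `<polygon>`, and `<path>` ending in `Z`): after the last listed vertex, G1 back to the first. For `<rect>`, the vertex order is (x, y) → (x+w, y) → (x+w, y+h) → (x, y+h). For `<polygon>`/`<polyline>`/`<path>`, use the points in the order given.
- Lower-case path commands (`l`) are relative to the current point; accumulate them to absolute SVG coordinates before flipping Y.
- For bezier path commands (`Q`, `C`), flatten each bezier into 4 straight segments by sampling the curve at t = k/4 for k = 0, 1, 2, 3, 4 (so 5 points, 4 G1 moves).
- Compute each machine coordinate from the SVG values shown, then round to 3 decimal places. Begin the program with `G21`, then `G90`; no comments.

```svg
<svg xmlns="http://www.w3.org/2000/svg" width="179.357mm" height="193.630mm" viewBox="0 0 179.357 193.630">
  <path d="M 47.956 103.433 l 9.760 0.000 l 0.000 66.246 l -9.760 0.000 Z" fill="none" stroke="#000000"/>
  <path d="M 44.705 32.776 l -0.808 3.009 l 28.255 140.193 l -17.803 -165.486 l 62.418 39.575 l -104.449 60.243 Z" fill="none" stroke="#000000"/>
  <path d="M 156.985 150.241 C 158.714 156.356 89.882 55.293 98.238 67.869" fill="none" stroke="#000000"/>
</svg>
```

G21
G90
G00 X47.956 Y90.197
M3 S219
G1 X57.716 Y90.197 F4269
G1 X57.716 Y23.951
G1 X47.956 Y23.951
G1 X47.956 Y90.197
G00 X44.705 Y160.854
M3 S219
G1 X43.897 Y157.845 F4269
G1 X72.152 Y17.652
G1 X54.349 Y183.138
G1 X116.767 Y143.563
G1 X12.318 Y83.320
G1 X44.705 Y160.854
G00 X156.985 Y43.389
M3 S219
G1 X147.360 Y55.448 F4269
G1 X125.126 Y86.998
G1 X104.135 Y117.336
G1 X98.238 Y125.761
M5

viewBox `0 0 179.357 193.630` with mm width/height → 1 unit = 1 mm. Flip: y_m = 193.630 − y_svg.

**Shape 1** — `<path>` rectangle, stroke `#000000` → engrave (S219, F4269). Machine vertices: (47.956,90.197) → (57.716,90.197) → (57.716,23.951) → (47.956,23.951) → (47.956,90.197). Closed: final G1 returns to the first vertex.

**Shape 2** — `<path>` closed polygon, stroke `#000000` → engrave (S219, F4269). Machine vertices: (44.705,160.854) → (43.897,157.845) → (72.152,17.652) → (54.349,183.138) → (116.767,143.563) → (12.318,83.320) → (44.705,160.854). Closed: final G1 returns to the first vertex.

**Shape 3** — `<path>` cubic bezier, stroke `#000000` → engrave (S219, F4269). Control points (SVG): P0=(156.985,150.241), P1=(158.714,156.356), P2=(89.882,55.293), P3=(98.238,67.869); sampled at t=k/4. Machine vertices: (156.985,43.389) → (147.360,55.448) → (125.126,86.998) → (104.135,117.336) → (98.238,125.761). Open path.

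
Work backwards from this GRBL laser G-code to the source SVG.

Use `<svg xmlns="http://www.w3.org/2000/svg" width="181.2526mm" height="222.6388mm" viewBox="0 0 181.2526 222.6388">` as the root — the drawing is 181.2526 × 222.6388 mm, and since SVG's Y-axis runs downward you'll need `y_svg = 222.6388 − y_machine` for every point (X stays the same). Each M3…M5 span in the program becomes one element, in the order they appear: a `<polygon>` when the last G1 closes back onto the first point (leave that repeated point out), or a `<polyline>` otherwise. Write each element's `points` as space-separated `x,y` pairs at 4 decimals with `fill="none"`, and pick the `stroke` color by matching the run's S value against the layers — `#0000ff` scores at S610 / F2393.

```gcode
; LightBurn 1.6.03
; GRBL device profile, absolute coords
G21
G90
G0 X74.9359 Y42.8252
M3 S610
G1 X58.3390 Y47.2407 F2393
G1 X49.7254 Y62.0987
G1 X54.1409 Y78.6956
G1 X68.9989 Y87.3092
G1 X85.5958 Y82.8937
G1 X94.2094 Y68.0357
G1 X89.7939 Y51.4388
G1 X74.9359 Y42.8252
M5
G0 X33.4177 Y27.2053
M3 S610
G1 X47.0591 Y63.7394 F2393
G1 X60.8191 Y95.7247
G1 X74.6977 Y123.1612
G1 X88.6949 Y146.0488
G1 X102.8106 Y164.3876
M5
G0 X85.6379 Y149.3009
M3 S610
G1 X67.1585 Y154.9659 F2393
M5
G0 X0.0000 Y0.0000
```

Machine Y-up, SVG Y-down with viewBox height 222.6388, so y_svg = 222.6388 − y_machine; X carries over. Every run uses S610, so all elements get stroke `#0000ff` (score).

Run 1: The run returns to its start, so emit a `<polygon>` with points (Y-flipped): 74.9359,179.8136 58.3390,175.3981 49.7254,160.5401 54.1409,143.9432 68.9989,135.3296 85.5958,139.7451 94.2094,154.6031 89.7939,171.2000.

Run 2: The run is open, so emit a `<polyline>` with points (Y-flipped): 33.4177,195.4335 47.0591,158.8994 60.8191,126.9141 74.6977,99.4776 88.6949,76.5900 102.8106,58.2512.

Run 3: The run is open, so emit a `<polyline>` with points (Y-flipped): 85.6379,73.3379 67.1585,67.6729.

<svg xmlns="http://www.w3.org/2000/svg" width="181.2526mm" height="222.6388mm" viewBox="0 0 181.2526 222.6388">
  <polygon points="74.9359,179.8136 58.3390,175.3981 49.7254,160.5401 54.1409,143.9432 68.9989,135.3296 85.5958,139.7451 94.2094,154.6031 89.7939,171.2000" fill="none" stroke="#0000ff"/>
  <polyline points="33.4177,195.4335 47.0591,158.8994 60.8191,126.9141 74.6977,99.4776 88.6949,76.5900 102.8106,58.2512" fill="none" stroke="#0000ff"/>
  <polyline points="85.6379,73.3379 67.1585,67.6729" fill="none" stroke="#0000ff"/>
</svg>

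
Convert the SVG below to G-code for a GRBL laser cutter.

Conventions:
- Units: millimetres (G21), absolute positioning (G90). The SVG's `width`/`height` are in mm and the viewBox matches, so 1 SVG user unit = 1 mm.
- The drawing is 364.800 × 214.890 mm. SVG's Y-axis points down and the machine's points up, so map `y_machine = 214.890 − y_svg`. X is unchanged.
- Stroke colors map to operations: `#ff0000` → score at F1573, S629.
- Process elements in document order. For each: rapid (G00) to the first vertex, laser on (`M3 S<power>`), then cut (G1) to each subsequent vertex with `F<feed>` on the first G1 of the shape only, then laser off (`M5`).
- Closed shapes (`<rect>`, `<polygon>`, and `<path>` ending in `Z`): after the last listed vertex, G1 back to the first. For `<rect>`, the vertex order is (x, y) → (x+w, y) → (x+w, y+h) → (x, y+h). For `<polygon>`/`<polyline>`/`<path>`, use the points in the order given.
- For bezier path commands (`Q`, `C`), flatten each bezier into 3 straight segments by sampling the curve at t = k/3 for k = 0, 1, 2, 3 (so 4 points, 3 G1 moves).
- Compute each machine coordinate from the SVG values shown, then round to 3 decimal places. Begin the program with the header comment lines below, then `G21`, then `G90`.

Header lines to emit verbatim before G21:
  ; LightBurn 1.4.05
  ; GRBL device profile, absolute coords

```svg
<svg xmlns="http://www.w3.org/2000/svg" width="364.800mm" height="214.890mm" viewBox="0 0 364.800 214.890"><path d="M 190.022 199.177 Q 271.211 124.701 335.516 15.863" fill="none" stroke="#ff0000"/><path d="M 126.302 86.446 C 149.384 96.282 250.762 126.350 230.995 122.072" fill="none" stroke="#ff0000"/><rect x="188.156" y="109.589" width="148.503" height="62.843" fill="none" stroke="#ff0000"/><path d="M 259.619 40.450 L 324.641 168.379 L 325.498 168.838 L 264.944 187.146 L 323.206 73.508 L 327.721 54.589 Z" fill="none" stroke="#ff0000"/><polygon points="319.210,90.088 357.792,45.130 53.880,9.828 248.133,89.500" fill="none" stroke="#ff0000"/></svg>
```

1 u = 1 mm; y_m = 214.890 − y.

[1] `<path>` quadratic bezier, #ff0000→score S629 F1573: (190.022,15.713) → (242.272,69.182) → (290.770,130.286) → (335.516,199.027)

[2] `<path>` cubic bezier, #ff0000→score S629 F1573: (126.302,128.444) → (168.096,113.885) → (217.767,97.967) → (230.995,92.818)

[3] `<rect>` rectangle, #ff0000→score S629 F1573: (188.156,105.301) → (336.659,105.301) → (336.659,42.458) → (188.156,42.458) → (188.156,105.301) (closed)

[4] `<path>` closed polygon, #ff0000→score S629 F1573: (259.619,174.440) → (324.641,46.511) → (325.498,46.052) → (264.944,27.744) → (323.206,141.382) → (327.721,160.301) → (259.619,174.440) (closed)

[5] `<polygon>` closed polygon, #ff0000→score S629 F1573: (319.210,124.802) → (357.792,169.760) → (53.880,205.062) → (248.133,125.390) → (319.210,124.802) (closed)

; LightBurn 1.4.05
; GRBL device profile, absolute coords
G21
G90
G00 X190.022 Y15.713
M3 S629
G1 X242.272 Y69.182 F1573
G1 X290.770 Y130.286
G1 X335.516 Y199.027
M5
G00 X126.302 Y128.444
M3 S629
G1 X168.096 Y113.885 F1573
G1 X217.767 Y97.967
G1 X230.995 Y92.818
M5
G00 X188.156 Y105.301
M3 S629
G1 X336.659 Y105.301 F1573
G1 X336.659 Y42.458
G1 X188.156 Y42.458
G1 X188.156 Y105.301
M5
G00 X259.619 Y174.440
M3 S629
G1 X324.641 Y46.511 F1573
G1 X325.498 Y46.052
G1 X264.944 Y27.744
G1 X323.206 Y141.382
G1 X327.721 Y160.301
G1 X259.619 Y174.440
M5
G00 X319.210 Y124.802
M3 S629
G1 X357.792 Y169.760 F1573
G1 X53.880 Y205.062
G1 X248.133 Y125.390
G1 X319.210 Y124.802
M5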